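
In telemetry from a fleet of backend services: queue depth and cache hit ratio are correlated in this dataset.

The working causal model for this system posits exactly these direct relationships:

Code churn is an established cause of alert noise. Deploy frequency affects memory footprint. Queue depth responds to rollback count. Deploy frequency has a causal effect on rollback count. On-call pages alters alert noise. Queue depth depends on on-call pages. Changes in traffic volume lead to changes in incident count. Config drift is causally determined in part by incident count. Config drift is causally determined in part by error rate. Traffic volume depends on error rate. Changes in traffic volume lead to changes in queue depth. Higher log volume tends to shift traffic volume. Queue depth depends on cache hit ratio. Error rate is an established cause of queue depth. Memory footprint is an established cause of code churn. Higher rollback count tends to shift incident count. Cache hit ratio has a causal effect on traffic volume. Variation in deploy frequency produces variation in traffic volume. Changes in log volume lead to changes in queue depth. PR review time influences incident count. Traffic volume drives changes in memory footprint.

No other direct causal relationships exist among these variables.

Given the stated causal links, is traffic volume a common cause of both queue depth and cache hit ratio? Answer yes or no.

no

Traffic volume has no stated causal path to cache hit ratio. A confounder must cause both variables, so traffic volume does not qualify.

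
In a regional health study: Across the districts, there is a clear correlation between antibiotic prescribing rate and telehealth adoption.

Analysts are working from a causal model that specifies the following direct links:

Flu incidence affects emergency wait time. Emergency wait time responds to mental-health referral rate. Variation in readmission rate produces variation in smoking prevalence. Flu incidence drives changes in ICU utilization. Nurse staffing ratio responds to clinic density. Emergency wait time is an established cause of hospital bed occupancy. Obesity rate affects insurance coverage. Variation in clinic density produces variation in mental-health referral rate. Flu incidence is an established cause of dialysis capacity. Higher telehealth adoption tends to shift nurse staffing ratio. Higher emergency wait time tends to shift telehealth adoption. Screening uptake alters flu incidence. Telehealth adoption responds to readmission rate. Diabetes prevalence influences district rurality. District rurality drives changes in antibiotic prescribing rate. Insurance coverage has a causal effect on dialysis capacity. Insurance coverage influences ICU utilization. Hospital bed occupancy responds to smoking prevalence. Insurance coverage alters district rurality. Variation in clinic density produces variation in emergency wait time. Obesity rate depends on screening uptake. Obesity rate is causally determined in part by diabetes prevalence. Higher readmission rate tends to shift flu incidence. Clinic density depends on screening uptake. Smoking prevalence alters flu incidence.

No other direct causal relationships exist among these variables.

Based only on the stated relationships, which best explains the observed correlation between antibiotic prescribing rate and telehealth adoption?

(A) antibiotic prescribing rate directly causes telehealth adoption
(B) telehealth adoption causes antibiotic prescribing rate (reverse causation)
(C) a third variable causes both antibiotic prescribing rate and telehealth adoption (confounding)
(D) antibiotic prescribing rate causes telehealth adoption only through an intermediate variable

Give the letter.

C

Screening uptake causes antibiotic prescribing rate (screening uptake → obesity rate → insurance coverage → district rurality → antibiotic prescribing rate) and telehealth adoption (screening uptake → flu incidence → emergency wait time → telehealth adoption) — a common cause creating the correlation.
There is no stated path from antibiotic prescribing rate to telehealth adoption or from telehealth adoption to antibiotic prescribing rate, so neither direct nor reverse causation applies.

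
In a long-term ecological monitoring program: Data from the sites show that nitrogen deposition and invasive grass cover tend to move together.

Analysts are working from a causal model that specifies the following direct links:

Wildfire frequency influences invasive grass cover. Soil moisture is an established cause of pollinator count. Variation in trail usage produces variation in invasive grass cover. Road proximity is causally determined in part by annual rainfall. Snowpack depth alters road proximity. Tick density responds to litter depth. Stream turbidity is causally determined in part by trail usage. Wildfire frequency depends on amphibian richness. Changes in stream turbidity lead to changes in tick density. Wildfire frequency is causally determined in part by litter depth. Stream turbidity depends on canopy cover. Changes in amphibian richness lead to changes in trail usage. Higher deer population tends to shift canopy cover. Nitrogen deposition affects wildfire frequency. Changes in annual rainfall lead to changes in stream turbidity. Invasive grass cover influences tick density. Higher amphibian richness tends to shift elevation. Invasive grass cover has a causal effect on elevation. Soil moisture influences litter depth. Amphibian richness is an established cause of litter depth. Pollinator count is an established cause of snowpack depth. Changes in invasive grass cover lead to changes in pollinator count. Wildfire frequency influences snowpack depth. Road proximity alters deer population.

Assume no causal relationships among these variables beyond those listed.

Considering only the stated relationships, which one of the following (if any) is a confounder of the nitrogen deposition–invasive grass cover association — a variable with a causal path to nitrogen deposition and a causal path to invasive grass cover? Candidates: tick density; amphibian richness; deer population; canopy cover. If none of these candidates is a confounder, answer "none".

None of the listed candidates has causal paths to both nitrogen deposition and invasive grass cover in the stated relationships, so none is a common cause.

none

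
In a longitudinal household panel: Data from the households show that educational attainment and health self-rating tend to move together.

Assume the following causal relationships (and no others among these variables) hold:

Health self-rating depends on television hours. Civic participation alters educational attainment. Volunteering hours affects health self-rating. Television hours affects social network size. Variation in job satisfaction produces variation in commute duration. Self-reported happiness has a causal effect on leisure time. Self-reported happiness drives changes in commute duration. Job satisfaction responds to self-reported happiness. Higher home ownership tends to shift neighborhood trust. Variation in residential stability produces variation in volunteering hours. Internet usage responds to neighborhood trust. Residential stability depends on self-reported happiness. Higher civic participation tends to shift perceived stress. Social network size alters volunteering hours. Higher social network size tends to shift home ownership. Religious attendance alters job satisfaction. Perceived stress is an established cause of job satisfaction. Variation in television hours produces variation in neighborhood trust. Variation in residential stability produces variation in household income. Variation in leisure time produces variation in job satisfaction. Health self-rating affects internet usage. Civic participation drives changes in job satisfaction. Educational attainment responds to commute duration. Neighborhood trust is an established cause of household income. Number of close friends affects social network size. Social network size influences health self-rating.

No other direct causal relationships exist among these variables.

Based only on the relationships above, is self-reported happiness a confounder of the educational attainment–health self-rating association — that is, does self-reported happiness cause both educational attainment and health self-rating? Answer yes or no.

Self-reported happiness has a causal path to educational attainment (self-reported happiness → commute duration → educational attainment) and to health self-rating (self-reported happiness → residential stability → volunteering hours → health self-rating), so it is a common cause of both — a confounder.

yes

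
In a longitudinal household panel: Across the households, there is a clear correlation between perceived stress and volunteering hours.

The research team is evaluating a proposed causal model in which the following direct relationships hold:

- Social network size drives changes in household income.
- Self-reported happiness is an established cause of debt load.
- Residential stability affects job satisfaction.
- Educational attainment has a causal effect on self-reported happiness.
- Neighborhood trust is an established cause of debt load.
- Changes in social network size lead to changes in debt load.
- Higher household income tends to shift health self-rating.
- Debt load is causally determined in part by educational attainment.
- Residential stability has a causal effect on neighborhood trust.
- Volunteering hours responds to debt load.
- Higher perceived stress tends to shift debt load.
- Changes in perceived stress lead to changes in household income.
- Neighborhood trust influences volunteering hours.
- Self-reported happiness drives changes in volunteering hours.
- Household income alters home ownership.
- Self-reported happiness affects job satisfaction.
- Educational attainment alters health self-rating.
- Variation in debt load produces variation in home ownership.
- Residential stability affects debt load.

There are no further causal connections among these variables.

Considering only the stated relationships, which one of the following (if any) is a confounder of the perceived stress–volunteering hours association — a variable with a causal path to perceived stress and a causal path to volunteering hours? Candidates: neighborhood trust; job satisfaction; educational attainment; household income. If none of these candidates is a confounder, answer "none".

None of the listed candidates has causal paths to both perceived stress and volunteering hours in the stated relationships, so none is a common cause.

none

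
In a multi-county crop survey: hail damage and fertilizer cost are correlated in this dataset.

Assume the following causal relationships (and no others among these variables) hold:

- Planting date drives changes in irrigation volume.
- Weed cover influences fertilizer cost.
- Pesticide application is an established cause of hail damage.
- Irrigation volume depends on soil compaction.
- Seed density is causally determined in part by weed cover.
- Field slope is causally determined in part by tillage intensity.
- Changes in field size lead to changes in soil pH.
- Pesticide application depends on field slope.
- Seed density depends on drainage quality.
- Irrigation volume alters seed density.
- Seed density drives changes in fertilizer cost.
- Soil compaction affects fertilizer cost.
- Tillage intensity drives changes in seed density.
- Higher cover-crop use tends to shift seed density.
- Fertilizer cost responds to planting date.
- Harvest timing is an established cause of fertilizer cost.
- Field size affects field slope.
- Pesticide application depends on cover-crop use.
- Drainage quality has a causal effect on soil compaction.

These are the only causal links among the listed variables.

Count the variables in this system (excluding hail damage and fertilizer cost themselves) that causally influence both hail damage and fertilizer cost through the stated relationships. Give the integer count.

2

The common causes are: cover-crop use (to hail damage via cover-crop use → pesticide application → hail damage; to fertilizer cost via cover-crop use → seed density → fertilizer cost); tillage intensity (to hail damage via tillage intensity → field slope → pesticide application → hail damage; to fertilizer cost via tillage intensity → seed density → fertilizer cost).
Every other variable lacks a causal path to at least one of hail damage and fertilizer cost.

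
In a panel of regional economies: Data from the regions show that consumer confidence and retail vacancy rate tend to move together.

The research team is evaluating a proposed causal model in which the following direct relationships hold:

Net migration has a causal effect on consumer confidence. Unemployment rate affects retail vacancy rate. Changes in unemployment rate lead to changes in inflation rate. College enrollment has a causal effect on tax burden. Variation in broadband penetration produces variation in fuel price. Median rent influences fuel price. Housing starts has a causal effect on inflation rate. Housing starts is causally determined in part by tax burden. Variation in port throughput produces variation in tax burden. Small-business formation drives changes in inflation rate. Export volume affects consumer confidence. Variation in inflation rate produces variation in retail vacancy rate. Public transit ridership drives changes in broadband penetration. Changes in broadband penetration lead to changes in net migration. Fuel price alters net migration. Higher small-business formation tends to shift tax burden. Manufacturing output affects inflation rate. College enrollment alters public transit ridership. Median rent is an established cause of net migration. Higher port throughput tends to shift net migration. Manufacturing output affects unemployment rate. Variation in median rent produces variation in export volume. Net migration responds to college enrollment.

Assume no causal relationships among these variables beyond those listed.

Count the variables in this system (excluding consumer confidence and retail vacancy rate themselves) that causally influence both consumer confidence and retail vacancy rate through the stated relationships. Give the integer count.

The common causes are: college enrollment (to consumer confidence via college enrollment → net migration → consumer confidence; to retail vacancy rate via college enrollment → tax burden → housing starts → inflation rate → retail vacancy rate); port throughput (to consumer confidence via port throughput → net migration → consumer confidence; to retail vacancy rate via port throughput → tax burden → housing starts → inflation rate → retail vacancy rate).
Every other variable lacks a causal path to at least one of consumer confidence and retail vacancy rate.

2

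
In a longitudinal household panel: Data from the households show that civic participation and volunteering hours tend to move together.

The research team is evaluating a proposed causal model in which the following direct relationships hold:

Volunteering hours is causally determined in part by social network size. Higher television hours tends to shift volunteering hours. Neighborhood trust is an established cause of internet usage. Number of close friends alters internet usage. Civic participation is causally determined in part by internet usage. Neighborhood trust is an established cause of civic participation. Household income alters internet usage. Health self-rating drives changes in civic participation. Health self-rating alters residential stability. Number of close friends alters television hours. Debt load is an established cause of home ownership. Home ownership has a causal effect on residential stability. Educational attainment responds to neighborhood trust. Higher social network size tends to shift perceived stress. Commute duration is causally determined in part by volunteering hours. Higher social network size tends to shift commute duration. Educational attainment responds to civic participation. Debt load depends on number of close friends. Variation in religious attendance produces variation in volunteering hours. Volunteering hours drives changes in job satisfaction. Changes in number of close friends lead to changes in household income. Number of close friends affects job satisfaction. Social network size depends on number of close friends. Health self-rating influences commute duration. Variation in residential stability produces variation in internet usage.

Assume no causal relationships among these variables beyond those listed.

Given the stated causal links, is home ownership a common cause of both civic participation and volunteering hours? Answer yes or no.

Home ownership has no stated causal path to volunteering hours. A confounder must cause both variables, so home ownership does not qualify.

no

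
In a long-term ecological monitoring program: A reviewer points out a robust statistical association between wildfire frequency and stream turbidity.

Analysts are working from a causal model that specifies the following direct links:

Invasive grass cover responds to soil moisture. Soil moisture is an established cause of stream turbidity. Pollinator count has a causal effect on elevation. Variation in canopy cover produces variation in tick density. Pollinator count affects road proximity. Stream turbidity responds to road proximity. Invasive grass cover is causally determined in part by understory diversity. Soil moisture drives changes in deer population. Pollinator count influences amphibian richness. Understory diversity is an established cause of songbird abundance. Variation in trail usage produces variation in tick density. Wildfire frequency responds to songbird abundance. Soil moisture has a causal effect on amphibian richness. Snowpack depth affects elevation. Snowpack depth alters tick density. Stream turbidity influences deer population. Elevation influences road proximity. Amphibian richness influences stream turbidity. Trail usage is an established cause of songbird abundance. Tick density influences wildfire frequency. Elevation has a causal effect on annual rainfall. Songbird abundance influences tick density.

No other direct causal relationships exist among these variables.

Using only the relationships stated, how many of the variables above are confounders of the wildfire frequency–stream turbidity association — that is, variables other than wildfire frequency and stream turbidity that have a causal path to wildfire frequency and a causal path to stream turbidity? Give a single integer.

1

The common causes are: snowpack depth (to wildfire frequency via snowpack depth → tick density → wildfire frequency; to stream turbidity via snowpack depth → elevation → road proximity → stream turbidity).
Every other variable lacks a causal path to at least one of wildfire frequency and stream turbidity.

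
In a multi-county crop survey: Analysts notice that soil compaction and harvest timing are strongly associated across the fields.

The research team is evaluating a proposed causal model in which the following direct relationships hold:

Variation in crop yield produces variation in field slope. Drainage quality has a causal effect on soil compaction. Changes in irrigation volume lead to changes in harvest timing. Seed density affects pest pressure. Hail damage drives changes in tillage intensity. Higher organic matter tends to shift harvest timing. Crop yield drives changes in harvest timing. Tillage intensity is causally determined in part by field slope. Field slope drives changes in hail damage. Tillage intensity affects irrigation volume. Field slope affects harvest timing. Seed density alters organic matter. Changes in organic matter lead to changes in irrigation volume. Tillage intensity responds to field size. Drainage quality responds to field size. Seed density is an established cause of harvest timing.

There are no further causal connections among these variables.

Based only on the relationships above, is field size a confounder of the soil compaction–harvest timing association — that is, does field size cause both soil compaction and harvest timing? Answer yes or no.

yes

Field size has a causal path to soil compaction (field size → drainage quality → soil compaction) and to harvest timing (field size → tillage intensity → irrigation volume → harvest timing), so it is a common cause of both — a confounder.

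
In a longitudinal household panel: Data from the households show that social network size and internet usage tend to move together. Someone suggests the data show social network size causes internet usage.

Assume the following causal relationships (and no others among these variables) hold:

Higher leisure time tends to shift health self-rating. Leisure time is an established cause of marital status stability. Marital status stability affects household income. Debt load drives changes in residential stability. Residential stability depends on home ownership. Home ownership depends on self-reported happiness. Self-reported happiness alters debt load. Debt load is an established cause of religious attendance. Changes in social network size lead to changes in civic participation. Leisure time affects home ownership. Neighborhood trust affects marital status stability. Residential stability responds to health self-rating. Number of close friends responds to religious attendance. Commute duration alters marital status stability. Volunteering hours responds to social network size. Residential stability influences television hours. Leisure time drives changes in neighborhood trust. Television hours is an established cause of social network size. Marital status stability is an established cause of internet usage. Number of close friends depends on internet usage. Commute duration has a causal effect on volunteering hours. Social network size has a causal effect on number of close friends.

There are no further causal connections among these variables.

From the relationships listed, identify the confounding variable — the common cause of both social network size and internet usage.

Leisure time has a causal path to social network size (leisure time → health self-rating → residential stability → television hours → social network size) and a separate causal path to internet usage (leisure time → marital status stability → internet usage), so it is a common cause of both.
No stated relationship gives social network size a causal route to internet usage, so the correlation is explained by the shared upstream cause rather than a direct effect.

leisure time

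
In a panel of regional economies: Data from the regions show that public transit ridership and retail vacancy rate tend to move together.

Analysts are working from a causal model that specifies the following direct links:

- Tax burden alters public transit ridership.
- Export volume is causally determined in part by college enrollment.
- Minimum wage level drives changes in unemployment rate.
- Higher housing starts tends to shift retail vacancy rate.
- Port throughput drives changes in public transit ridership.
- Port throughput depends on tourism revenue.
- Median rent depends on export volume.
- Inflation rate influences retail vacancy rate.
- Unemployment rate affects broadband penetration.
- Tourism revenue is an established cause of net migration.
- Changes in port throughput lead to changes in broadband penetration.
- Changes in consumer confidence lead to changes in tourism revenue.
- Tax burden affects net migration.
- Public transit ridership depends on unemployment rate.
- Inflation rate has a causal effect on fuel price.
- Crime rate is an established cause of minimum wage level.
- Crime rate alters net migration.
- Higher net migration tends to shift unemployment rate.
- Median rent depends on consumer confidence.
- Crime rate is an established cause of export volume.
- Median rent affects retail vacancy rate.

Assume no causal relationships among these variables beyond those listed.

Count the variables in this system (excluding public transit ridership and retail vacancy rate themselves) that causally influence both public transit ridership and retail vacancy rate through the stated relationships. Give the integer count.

The common causes are: consumer confidence (to public transit ridership via consumer confidence → tourism revenue → port throughput → public transit ridership; to retail vacancy rate via consumer confidence → median rent → retail vacancy rate); crime rate (to public transit ridership via crime rate → net migration → unemployment rate → public transit ridership; to retail vacancy rate via crime rate → export volume → median rent → retail vacancy rate).
Every other variable lacks a causal path to at least one of public transit ridership and retail vacancy rate.

2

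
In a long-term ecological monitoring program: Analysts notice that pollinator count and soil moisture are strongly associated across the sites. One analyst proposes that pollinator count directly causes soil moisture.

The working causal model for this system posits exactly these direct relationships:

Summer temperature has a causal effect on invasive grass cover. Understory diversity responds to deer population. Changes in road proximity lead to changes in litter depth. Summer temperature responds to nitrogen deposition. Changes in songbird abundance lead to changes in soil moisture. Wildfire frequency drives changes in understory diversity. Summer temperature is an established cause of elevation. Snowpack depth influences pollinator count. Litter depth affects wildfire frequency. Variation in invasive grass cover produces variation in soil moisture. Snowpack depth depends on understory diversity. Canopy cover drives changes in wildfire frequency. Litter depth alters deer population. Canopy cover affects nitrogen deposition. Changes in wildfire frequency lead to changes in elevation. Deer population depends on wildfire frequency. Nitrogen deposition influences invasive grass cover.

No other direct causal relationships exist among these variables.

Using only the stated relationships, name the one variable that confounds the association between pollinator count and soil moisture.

canopy cover

Canopy cover has a causal path to pollinator count (canopy cover → wildfire frequency → understory diversity → snowpack depth → pollinator count) and a separate causal path to soil moisture (canopy cover → nitrogen deposition → invasive grass cover → soil moisture), so it is a common cause of both.
No stated relationship gives pollinator count a causal route to soil moisture, so the correlation is explained by the shared upstream cause rather than a direct effect.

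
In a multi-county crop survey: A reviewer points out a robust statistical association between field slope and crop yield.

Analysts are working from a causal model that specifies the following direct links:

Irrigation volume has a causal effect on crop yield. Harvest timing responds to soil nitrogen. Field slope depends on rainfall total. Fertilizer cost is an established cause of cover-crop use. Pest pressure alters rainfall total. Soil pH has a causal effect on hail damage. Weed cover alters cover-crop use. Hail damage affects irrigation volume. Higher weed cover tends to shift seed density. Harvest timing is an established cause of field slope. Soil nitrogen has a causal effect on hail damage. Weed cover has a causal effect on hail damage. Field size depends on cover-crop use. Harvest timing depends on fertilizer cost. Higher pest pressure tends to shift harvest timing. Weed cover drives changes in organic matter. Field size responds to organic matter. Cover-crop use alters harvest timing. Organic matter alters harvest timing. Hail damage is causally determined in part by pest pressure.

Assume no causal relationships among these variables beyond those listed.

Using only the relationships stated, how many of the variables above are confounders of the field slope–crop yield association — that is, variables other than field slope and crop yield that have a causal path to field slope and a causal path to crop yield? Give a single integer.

The common causes are: pest pressure (to field slope via pest pressure → harvest timing → field slope; to crop yield via pest pressure → hail damage → irrigation volume → crop yield); soil nitrogen (to field slope via soil nitrogen → harvest timing → field slope; to crop yield via soil nitrogen → hail damage → irrigation volume → crop yield); weed cover (to field slope via weed cover → cover-crop use → harvest timing → field slope; to crop yield via weed cover → hail damage → irrigation volume → crop yield).
Every other variable lacks a causal path to at least one of field slope and crop yield.

3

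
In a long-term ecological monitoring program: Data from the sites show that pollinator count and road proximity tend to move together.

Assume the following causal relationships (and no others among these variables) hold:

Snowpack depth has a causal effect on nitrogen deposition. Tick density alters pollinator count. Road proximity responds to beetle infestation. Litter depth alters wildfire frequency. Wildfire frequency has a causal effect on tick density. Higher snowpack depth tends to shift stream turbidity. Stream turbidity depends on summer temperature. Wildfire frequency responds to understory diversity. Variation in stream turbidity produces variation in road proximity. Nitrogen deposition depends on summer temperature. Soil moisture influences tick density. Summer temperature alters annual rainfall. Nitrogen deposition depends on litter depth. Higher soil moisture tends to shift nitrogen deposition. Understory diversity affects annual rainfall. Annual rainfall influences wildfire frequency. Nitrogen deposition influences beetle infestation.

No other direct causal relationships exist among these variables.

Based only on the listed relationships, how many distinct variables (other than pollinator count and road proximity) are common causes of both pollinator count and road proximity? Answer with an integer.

The common causes are: litter depth (to pollinator count via litter depth → wildfire frequency → tick density → pollinator count; to road proximity via litter depth → nitrogen deposition → beetle infestation → road proximity); soil moisture (to pollinator count via soil moisture → tick density → pollinator count; to road proximity via soil moisture → nitrogen deposition → beetle infestation → road proximity); summer temperature (to pollinator count via summer temperature → annual rainfall → wildfire frequency → tick density → pollinator count; to road proximity via summer temperature → stream turbidity → road proximity).
Every other variable lacks a causal path to at least one of pollinator count and road proximity.

3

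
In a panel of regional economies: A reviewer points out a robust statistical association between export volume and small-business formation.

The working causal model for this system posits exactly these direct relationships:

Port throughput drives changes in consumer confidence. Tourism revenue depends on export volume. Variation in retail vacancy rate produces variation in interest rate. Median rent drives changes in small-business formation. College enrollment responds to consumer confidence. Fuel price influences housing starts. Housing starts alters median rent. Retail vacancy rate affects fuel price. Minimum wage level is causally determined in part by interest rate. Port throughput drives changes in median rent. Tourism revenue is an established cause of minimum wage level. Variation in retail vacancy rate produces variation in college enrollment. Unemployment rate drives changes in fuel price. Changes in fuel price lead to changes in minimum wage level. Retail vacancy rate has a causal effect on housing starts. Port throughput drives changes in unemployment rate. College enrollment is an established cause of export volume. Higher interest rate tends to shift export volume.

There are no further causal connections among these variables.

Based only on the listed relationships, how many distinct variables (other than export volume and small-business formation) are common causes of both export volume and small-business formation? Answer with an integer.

The common causes are: port throughput (to export volume via port throughput → consumer confidence → college enrollment → export volume; to small-business formation via port throughput → median rent → small-business formation); retail vacancy rate (to export volume via retail vacancy rate → college enrollment → export volume; to small-business formation via retail vacancy rate → housing starts → median rent → small-business formation).
Every other variable lacks a causal path to at least one of export volume and small-business formation.

2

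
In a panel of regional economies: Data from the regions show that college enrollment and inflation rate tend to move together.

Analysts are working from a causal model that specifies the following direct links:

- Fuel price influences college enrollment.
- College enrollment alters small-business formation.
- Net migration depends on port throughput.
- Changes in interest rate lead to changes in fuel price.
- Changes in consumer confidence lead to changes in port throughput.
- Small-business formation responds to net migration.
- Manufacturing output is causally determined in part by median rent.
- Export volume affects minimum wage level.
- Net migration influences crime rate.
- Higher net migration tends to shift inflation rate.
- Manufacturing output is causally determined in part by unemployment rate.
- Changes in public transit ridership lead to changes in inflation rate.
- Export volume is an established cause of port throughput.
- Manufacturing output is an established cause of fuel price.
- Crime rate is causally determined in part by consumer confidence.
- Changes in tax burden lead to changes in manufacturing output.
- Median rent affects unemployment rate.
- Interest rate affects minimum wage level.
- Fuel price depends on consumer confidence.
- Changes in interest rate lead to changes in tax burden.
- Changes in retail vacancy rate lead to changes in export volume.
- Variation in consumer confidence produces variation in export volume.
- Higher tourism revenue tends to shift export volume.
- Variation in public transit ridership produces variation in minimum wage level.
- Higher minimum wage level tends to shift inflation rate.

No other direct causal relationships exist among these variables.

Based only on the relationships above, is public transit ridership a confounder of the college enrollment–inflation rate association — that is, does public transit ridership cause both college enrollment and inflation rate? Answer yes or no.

no

Public transit ridership has no stated causal path to college enrollment. A confounder must cause both variables, so public transit ridership does not qualify.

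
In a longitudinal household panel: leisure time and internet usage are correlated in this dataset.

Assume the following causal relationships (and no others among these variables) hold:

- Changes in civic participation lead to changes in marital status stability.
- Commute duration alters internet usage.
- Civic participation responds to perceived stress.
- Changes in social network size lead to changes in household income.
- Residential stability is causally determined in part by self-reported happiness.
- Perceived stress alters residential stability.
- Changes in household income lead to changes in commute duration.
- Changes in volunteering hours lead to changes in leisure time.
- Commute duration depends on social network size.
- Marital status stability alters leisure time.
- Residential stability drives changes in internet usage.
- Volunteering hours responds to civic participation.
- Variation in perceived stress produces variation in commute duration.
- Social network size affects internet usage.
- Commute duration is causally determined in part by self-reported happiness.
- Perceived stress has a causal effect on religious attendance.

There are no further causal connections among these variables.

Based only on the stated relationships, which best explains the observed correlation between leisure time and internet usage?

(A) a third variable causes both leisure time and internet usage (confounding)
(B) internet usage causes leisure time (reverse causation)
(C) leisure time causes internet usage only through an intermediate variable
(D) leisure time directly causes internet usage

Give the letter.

Perceived stress causes leisure time (perceived stress → civic participation → marital status stability → leisure time) and internet usage (perceived stress → residential stability → internet usage) — a common cause creating the correlation.
There is no stated path from leisure time to internet usage or from internet usage to leisure time, so neither direct nor reverse causation applies.

A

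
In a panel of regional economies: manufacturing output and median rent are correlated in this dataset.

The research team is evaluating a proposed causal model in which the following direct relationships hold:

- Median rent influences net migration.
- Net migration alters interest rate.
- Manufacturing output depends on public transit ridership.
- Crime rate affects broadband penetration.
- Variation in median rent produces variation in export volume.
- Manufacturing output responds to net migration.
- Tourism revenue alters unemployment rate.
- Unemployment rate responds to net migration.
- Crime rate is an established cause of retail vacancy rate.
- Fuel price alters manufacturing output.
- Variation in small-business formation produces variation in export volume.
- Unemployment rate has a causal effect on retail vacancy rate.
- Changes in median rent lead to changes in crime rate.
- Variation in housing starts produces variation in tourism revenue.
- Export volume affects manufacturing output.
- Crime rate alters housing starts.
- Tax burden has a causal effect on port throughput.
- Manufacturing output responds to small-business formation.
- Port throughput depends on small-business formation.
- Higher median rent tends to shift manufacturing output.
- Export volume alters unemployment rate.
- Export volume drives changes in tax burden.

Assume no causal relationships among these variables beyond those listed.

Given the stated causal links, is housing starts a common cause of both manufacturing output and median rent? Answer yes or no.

Housing starts has no stated causal path to either manufacturing output or median rent. A confounder must cause both variables, so housing starts does not qualify.

no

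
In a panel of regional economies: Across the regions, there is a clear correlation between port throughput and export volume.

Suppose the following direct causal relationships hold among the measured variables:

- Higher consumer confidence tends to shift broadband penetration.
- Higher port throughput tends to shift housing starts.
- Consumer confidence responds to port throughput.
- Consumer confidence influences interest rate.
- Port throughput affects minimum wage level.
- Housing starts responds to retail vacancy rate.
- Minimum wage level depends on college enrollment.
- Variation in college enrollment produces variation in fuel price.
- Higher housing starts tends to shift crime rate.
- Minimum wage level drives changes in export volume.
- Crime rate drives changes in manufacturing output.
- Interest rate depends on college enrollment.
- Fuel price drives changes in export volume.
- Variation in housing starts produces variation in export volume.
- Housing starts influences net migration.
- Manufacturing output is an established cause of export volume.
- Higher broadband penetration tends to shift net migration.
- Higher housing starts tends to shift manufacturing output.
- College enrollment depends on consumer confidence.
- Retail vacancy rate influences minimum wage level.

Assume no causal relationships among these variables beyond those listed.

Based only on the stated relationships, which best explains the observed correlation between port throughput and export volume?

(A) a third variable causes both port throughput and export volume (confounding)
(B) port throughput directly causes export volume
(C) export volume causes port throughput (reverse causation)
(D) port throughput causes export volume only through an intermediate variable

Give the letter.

D

Port throughput reaches export volume through port throughput → minimum wage level → export volume — an indirect causal chain with no direct port throughput → export volume link. No variable causes both port throughput and export volume, so confounding is ruled out; the effect is mediated.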